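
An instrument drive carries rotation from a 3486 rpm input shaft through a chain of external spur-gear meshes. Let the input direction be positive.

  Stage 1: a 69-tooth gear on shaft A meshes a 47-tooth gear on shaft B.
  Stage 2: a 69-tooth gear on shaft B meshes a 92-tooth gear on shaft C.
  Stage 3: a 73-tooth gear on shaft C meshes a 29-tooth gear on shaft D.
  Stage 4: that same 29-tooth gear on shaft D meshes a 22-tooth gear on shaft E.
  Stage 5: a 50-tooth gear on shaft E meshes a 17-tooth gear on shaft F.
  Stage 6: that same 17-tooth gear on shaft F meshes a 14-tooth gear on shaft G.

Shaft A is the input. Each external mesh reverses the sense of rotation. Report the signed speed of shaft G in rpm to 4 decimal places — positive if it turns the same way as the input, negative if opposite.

+45486.4483 rpm (same as input, |ω| = 45486.4483 rpm)

Stage 1 [69T→47T]: ω = 3486.0000×69/47 = 5117.7447 rpm, dir flips to −; running = −5117.7447
Stage 2 [69T→92T]: ω = 5117.7447×69/92 = 3838.3085 rpm, dir flips to +; running = +3838.3085
Stage 3 [73T→29T]: ω = 3838.3085×73/29 = 9661.9490 rpm, dir flips to −; running = −9661.9490
Stage 4 [29T→22T]: ω = 9661.9490×29/22 = 12736.2055 rpm, dir flips to +; running = +12736.2055
Stage 5 [50T→17T]: ω = 12736.2055×50/17 = 37459.4280 rpm, dir flips to −; running = −37459.4280
Stage 6 [17T→14T]: ω = 37459.4280×17/14 = 45486.4483 rpm, dir flips to +; running = +45486.4483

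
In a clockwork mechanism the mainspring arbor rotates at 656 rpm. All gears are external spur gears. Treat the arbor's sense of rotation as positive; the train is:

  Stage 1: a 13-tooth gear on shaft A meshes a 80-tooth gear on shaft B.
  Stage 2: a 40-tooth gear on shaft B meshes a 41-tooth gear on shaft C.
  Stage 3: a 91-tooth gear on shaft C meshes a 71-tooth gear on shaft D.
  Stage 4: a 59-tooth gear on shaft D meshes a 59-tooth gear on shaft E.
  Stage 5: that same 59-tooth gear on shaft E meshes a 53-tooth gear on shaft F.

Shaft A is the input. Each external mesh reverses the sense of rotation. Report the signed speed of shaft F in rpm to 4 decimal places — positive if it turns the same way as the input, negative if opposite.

-148.3859 rpm (opposite to input, |ω| = 148.3859 rpm)

Stage 1 [13T→80T]: ω = 656.0000×13/80 = 106.6000 rpm, dir flips to −; running = −106.6000
Stage 2 [40T→41T]: ω = 106.6000×40/41 = 104.0000 rpm, dir flips to +; running = +104.0000
Stage 3 [91T→71T]: ω = 104.0000×91/71 = 133.2958 rpm, dir flips to −; running = −133.2958
Stage 4 [59T→59T]: ω = 133.2958×59/59 = 133.2958 rpm, dir flips to +; running = +133.2958
Stage 5 [59T→53T]: ω = 133.2958×59/53 = 148.3859 rpm, dir flips to −; running = −148.3859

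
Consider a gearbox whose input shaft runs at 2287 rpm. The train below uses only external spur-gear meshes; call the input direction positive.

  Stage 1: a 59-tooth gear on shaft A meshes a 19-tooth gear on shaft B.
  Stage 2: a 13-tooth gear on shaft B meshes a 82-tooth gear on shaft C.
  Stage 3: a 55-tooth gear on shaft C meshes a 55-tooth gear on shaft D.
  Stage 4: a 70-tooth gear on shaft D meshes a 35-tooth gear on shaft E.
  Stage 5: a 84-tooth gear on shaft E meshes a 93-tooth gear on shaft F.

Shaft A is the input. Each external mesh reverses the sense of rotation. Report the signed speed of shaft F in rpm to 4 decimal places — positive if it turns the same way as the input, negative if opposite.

Stage 1 [59T→19T]: ω = 2287.0000×59/19 = 7101.7368 rpm, dir flips to −; running = −7101.7368
Stage 2 [13T→82T]: ω = 7101.7368×13/82 = 1125.8851 rpm, dir flips to +; running = +1125.8851
Stage 3 [55T→55T]: ω = 1125.8851×55/55 = 1125.8851 rpm, dir flips to −; running = −1125.8851
Stage 4 [70T→35T]: ω = 1125.8851×70/35 = 2251.7702 rpm, dir flips to +; running = +2251.7702
Stage 5 [84T→93T]: ω = 2251.7702×84/93 = 2033.8570 rpm, dir flips to −; running = −2033.8570

-2033.8570 rpm (opposite to input, |ω| = 2033.8570 rpm)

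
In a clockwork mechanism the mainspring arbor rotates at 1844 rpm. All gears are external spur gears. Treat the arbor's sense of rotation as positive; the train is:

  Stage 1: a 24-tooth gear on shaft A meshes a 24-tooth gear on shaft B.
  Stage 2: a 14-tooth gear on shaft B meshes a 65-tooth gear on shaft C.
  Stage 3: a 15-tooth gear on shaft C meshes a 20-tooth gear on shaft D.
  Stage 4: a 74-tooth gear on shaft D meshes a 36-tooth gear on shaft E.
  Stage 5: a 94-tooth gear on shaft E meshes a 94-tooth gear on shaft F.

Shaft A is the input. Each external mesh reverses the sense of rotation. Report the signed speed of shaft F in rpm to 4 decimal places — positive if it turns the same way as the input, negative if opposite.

-612.3026 rpm (opposite to input, |ω| = 612.3026 rpm)

Stage 1 [24T→24T]: ω = 1844.0000×24/24 = 1844.0000 rpm, dir flips to −; running = −1844.0000
Stage 2 [14T→65T]: ω = 1844.0000×14/65 = 397.1692 rpm, dir flips to +; running = +397.1692
Stage 3 [15T→20T]: ω = 397.1692×15/20 = 297.8769 rpm, dir flips to −; running = −297.8769
Stage 4 [74T→36T]: ω = 297.8769×74/36 = 612.3026 rpm, dir flips to +; running = +612.3026
Stage 5 [94T→94T]: ω = 612.3026×94/94 = 612.3026 rpm, dir flips to −; running = −612.3026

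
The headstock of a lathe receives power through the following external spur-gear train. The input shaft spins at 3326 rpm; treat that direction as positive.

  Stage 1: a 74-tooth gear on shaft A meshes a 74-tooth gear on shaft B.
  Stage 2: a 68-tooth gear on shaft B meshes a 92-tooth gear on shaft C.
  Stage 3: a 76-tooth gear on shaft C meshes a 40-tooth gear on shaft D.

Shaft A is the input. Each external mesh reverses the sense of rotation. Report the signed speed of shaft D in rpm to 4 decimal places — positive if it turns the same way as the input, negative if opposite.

-4670.8609 rpm (opposite to input, |ω| = 4670.8609 rpm)

Stage 1 [74T→74T]: ω = 3326.0000×74/74 = 3326.0000 rpm, dir flips to −; running = −3326.0000
Stage 2 [68T→92T]: ω = 3326.0000×68/92 = 2458.3478 rpm, dir flips to +; running = +2458.3478
Stage 3 [76T→40T]: ω = 2458.3478×76/40 = 4670.8609 rpm, dir flips to −; running = −4670.8609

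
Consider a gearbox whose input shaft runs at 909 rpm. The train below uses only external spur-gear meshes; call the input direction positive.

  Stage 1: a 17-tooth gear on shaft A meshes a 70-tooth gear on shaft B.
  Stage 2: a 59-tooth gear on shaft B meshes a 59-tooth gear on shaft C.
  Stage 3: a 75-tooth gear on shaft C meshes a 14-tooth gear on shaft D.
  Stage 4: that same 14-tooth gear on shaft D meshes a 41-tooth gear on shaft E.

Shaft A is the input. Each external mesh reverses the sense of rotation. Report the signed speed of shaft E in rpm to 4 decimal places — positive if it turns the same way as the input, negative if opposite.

+403.8240 rpm (same as input, |ω| = 403.8240 rpm)

Stage 1 [17T→70T]: ω = 909.0000×17/70 = 220.7571 rpm, dir flips to −; running = −220.7571
Stage 2 [59T→59T]: ω = 220.7571×59/59 = 220.7571 rpm, dir flips to +; running = +220.7571
Stage 3 [75T→14T]: ω = 220.7571×75/14 = 1182.6276 rpm, dir flips to −; running = −1182.6276
Stage 4 [14T→41T]: ω = 1182.6276×14/41 = 403.8240 rpm, dir flips to +; running = +403.8240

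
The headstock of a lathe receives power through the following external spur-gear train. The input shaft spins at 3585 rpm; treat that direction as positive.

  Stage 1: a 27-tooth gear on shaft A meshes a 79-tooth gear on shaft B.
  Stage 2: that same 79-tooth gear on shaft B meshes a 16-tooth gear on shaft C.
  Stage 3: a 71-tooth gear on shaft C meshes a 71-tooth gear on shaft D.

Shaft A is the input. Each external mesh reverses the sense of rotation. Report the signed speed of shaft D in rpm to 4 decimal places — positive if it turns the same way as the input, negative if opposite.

Stage 1 [27T→79T]: ω = 3585.0000×27/79 = 1225.2532 rpm, dir flips to −; running = −1225.2532
Stage 2 [79T→16T]: ω = 1225.2532×79/16 = 6049.6875 rpm, dir flips to +; running = +6049.6875
Stage 3 [71T→71T]: ω = 6049.6875×71/71 = 6049.6875 rpm, dir flips to −; running = −6049.6875

-6049.6875 rpm (opposite to input, |ω| = 6049.6875 rpm)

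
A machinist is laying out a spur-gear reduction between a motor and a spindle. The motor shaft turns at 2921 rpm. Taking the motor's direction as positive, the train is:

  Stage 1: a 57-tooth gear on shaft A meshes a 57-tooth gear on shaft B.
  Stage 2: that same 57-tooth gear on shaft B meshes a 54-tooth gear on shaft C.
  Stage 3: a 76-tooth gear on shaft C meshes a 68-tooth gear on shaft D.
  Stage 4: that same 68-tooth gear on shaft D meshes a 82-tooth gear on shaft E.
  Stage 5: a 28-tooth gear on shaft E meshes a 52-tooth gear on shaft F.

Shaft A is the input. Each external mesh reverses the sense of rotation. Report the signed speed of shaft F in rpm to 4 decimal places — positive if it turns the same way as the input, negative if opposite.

Stage 1 [57T→57T]: ω = 2921.0000×57/57 = 2921.0000 rpm, dir flips to −; running = −2921.0000
Stage 2 [57T→54T]: ω = 2921.0000×57/54 = 3083.2778 rpm, dir flips to +; running = +3083.2778
Stage 3 [76T→68T]: ω = 3083.2778×76/68 = 3446.0163 rpm, dir flips to −; running = −3446.0163
Stage 4 [68T→82T]: ω = 3446.0163×68/82 = 2857.6721 rpm, dir flips to +; running = +2857.6721
Stage 5 [28T→52T]: ω = 2857.6721×28/52 = 1538.7465 rpm, dir flips to −; running = −1538.7465

-1538.7465 rpm (opposite to input, |ω| = 1538.7465 rpm)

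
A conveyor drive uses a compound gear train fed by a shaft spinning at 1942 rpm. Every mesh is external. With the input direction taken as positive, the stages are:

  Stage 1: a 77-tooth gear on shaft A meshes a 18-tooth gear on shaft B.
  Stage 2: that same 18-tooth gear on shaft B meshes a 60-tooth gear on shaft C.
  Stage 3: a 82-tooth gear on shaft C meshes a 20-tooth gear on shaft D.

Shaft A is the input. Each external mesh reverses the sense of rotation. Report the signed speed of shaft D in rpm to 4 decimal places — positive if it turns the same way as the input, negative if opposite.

-10218.1567 rpm (opposite to input, |ω| = 10218.1567 rpm)

Stage 1 [77T→18T]: ω = 1942.0000×77/18 = 8307.4444 rpm, dir flips to −; running = −8307.4444
Stage 2 [18T→60T]: ω = 8307.4444×18/60 = 2492.2333 rpm, dir flips to +; running = +2492.2333
Stage 3 [82T→20T]: ω = 2492.2333×82/20 = 10218.1567 rpm, dir flips to −; running = −10218.1567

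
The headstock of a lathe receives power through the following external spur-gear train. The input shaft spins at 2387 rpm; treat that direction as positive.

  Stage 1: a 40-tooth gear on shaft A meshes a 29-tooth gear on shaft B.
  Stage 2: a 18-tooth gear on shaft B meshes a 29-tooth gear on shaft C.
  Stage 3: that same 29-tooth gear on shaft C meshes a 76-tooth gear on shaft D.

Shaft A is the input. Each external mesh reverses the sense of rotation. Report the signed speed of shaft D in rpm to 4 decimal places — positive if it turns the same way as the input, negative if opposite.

-779.7822 rpm (opposite to input, |ω| = 779.7822 rpm)

Stage 1 [40T→29T]: ω = 2387.0000×40/29 = 3292.4138 rpm, dir flips to −; running = −3292.4138
Stage 2 [18T→29T]: ω = 3292.4138×18/29 = 2043.5672 rpm, dir flips to +; running = +2043.5672
Stage 3 [29T→76T]: ω = 2043.5672×29/76 = 779.7822 rpm, dir flips to −; running = −779.7822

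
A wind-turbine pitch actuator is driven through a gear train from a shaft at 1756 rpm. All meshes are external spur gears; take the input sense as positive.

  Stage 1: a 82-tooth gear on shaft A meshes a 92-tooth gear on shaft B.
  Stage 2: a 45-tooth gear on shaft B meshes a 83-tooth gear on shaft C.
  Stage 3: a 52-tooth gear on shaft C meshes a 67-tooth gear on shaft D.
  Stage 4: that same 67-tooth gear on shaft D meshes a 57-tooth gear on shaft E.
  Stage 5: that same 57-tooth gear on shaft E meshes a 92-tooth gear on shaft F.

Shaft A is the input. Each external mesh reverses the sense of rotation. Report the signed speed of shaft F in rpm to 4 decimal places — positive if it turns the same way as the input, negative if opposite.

-479.6235 rpm (opposite to input, |ω| = 479.6235 rpm)

Stage 1 [82T→92T]: ω = 1756.0000×82/92 = 1565.1304 rpm, dir flips to −; running = −1565.1304
Stage 2 [45T→83T]: ω = 1565.1304×45/83 = 848.5647 rpm, dir flips to +; running = +848.5647
Stage 3 [52T→67T]: ω = 848.5647×52/67 = 658.5875 rpm, dir flips to −; running = −658.5875
Stage 4 [67T→57T]: ω = 658.5875×67/57 = 774.1292 rpm, dir flips to +; running = +774.1292
Stage 5 [57T→92T]: ω = 774.1292×57/92 = 479.6235 rpm, dir flips to −; running = −479.6235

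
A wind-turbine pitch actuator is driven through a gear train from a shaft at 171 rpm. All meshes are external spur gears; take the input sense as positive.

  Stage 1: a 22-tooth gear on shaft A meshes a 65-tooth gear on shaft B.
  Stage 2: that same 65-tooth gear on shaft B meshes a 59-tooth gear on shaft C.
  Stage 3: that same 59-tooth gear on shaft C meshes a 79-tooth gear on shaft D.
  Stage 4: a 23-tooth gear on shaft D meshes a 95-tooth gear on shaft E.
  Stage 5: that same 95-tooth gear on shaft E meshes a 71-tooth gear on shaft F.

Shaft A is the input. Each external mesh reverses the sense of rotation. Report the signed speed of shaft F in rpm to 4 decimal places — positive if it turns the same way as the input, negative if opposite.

Stage 1 [22T→65T]: ω = 171.0000×22/65 = 57.8769 rpm, dir flips to −; running = −57.8769
Stage 2 [65T→59T]: ω = 57.8769×65/59 = 63.7627 rpm, dir flips to +; running = +63.7627
Stage 3 [59T→79T]: ω = 63.7627×59/79 = 47.6203 rpm, dir flips to −; running = −47.6203
Stage 4 [23T→95T]: ω = 47.6203×23/95 = 11.5291 rpm, dir flips to +; running = +11.5291
Stage 5 [95T→71T]: ω = 11.5291×95/71 = 15.4263 rpm, dir flips to −; running = −15.4263

-15.4263 rpm (opposite to input, |ω| = 15.4263 rpm)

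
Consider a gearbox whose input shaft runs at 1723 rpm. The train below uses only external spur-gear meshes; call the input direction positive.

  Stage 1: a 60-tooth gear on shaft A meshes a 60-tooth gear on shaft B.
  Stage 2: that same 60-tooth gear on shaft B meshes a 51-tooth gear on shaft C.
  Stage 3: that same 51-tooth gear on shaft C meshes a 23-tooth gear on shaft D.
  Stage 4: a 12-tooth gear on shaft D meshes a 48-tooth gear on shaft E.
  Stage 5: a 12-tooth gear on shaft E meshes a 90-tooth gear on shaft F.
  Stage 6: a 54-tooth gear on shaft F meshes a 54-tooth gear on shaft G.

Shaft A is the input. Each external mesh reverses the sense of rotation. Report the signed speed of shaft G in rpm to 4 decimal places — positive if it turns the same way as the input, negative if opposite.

+149.8261 rpm (same as input, |ω| = 149.8261 rpm)

Stage 1 [60T→60T]: ω = 1723.0000×60/60 = 1723.0000 rpm, dir flips to −; running = −1723.0000
Stage 2 [60T→51T]: ω = 1723.0000×60/51 = 2027.0588 rpm, dir flips to +; running = +2027.0588
Stage 3 [51T→23T]: ω = 2027.0588×51/23 = 4494.7826 rpm, dir flips to −; running = −4494.7826
Stage 4 [12T→48T]: ω = 4494.7826×12/48 = 1123.6957 rpm, dir flips to +; running = +1123.6957
Stage 5 [12T→90T]: ω = 1123.6957×12/90 = 149.8261 rpm, dir flips to −; running = −149.8261
Stage 6 [54T→54T]: ω = 149.8261×54/54 = 149.8261 rpm, dir flips to +; running = +149.8261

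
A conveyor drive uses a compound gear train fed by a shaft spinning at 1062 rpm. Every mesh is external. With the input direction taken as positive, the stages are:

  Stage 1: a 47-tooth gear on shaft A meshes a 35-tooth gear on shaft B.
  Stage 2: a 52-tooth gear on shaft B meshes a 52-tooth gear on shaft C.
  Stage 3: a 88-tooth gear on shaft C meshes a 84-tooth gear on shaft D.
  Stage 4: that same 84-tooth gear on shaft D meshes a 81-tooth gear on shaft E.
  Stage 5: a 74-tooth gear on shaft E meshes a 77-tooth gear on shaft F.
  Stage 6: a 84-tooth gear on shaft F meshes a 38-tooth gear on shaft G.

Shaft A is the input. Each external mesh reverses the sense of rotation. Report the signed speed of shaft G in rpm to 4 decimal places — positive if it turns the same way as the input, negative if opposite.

+3291.4607 rpm (same as input, |ω| = 3291.4607 rpm)

Stage 1 [47T→35T]: ω = 1062.0000×47/35 = 1426.1143 rpm, dir flips to −; running = −1426.1143
Stage 2 [52T→52T]: ω = 1426.1143×52/52 = 1426.1143 rpm, dir flips to +; running = +1426.1143
Stage 3 [88T→84T]: ω = 1426.1143×88/84 = 1494.0245 rpm, dir flips to −; running = −1494.0245
Stage 4 [84T→81T]: ω = 1494.0245×84/81 = 1549.3587 rpm, dir flips to +; running = +1549.3587
Stage 5 [74T→77T]: ω = 1549.3587×74/77 = 1488.9941 rpm, dir flips to −; running = −1488.9941
Stage 6 [84T→38T]: ω = 1488.9941×84/38 = 3291.4607 rpm, dir flips to +; running = +3291.4607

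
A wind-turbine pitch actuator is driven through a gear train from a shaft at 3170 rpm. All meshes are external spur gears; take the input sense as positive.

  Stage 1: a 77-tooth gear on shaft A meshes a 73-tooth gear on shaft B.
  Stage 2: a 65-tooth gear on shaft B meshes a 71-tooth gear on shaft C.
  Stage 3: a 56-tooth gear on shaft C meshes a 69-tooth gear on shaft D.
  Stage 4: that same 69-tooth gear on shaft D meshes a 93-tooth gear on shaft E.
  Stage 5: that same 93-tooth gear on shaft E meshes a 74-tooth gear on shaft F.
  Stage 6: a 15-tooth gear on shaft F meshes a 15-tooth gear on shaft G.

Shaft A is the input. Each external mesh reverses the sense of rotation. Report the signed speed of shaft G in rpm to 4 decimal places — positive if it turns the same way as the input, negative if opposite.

Stage 1 [77T→73T]: ω = 3170.0000×77/73 = 3343.6986 rpm, dir flips to −; running = −3343.6986
Stage 2 [65T→71T]: ω = 3343.6986×65/71 = 3061.1325 rpm, dir flips to +; running = +3061.1325
Stage 3 [56T→69T]: ω = 3061.1325×56/69 = 2484.3974 rpm, dir flips to −; running = −2484.3974
Stage 4 [69T→93T]: ω = 2484.3974×69/93 = 1843.2626 rpm, dir flips to +; running = +1843.2626
Stage 5 [93T→74T]: ω = 1843.2626×93/74 = 2316.5327 rpm, dir flips to −; running = −2316.5327
Stage 6 [15T→15T]: ω = 2316.5327×15/15 = 2316.5327 rpm, dir flips to +; running = +2316.5327

+2316.5327 rpm (same as input, |ω| = 2316.5327 rpm)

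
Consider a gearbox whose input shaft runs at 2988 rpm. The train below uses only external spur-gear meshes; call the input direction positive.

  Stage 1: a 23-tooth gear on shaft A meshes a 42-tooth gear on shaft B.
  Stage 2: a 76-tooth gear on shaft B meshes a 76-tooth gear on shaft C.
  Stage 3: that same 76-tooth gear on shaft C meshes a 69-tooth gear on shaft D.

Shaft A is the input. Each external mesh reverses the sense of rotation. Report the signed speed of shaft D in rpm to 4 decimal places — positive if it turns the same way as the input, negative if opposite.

Stage 1 [23T→42T]: ω = 2988.0000×23/42 = 1636.2857 rpm, dir flips to −; running = −1636.2857
Stage 2 [76T→76T]: ω = 1636.2857×76/76 = 1636.2857 rpm, dir flips to +; running = +1636.2857
Stage 3 [76T→69T]: ω = 1636.2857×76/69 = 1802.2857 rpm, dir flips to −; running = −1802.2857

-1802.2857 rpm (opposite to input, |ω| = 1802.2857 rpm)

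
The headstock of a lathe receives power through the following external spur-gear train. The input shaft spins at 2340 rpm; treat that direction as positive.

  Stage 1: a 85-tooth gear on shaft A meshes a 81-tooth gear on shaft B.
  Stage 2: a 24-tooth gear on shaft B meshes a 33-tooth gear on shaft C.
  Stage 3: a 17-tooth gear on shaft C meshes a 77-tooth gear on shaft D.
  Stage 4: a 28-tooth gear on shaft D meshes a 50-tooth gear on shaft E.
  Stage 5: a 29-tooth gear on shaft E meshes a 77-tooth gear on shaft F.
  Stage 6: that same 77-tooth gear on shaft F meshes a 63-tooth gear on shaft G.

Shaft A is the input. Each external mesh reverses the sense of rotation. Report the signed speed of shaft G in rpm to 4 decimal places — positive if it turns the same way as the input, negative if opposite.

+101.6367 rpm (same as input, |ω| = 101.6367 rpm)

Stage 1 [85T→81T]: ω = 2340.0000×85/81 = 2455.5556 rpm, dir flips to −; running = −2455.5556
Stage 2 [24T→33T]: ω = 2455.5556×24/33 = 1785.8586 rpm, dir flips to +; running = +1785.8586
Stage 3 [17T→77T]: ω = 1785.8586×17/77 = 394.2805 rpm, dir flips to −; running = −394.2805
Stage 4 [28T→50T]: ω = 394.2805×28/50 = 220.7971 rpm, dir flips to +; running = +220.7971
Stage 5 [29T→77T]: ω = 220.7971×29/77 = 83.1573 rpm, dir flips to −; running = −83.1573
Stage 6 [77T→63T]: ω = 83.1573×77/63 = 101.6367 rpm, dir flips to +; running = +101.6367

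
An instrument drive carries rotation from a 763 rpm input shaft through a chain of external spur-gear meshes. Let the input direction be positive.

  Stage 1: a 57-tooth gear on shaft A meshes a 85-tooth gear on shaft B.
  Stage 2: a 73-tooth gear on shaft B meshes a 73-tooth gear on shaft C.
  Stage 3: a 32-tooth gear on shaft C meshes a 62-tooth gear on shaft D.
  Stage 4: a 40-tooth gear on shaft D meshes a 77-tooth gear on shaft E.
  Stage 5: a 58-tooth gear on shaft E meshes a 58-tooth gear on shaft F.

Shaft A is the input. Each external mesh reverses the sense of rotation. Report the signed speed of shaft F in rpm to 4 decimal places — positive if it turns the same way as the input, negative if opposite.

-137.1854 rpm (opposite to input, |ω| = 137.1854 rpm)

Stage 1 [57T→85T]: ω = 763.0000×57/85 = 511.6588 rpm, dir flips to −; running = −511.6588
Stage 2 [73T→73T]: ω = 511.6588×73/73 = 511.6588 rpm, dir flips to +; running = +511.6588
Stage 3 [32T→62T]: ω = 511.6588×32/62 = 264.0820 rpm, dir flips to −; running = −264.0820
Stage 4 [40T→77T]: ω = 264.0820×40/77 = 137.1854 rpm, dir flips to +; running = +137.1854
Stage 5 [58T→58T]: ω = 137.1854×58/58 = 137.1854 rpm, dir flips to −; running = −137.1854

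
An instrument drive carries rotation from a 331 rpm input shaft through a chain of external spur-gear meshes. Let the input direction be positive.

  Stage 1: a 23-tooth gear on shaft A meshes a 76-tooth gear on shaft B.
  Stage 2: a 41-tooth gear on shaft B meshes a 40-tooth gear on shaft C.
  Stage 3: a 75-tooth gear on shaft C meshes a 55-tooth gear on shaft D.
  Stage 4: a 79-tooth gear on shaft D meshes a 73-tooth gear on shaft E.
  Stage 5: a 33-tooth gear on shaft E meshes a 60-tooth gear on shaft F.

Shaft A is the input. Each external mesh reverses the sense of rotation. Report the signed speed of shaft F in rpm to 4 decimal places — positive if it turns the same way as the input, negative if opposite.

Stage 1 [23T→76T]: ω = 331.0000×23/76 = 100.1711 rpm, dir flips to −; running = −100.1711
Stage 2 [41T→40T]: ω = 100.1711×41/40 = 102.6753 rpm, dir flips to +; running = +102.6753
Stage 3 [75T→55T]: ω = 102.6753×75/55 = 140.0118 rpm, dir flips to −; running = −140.0118
Stage 4 [79T→73T]: ω = 140.0118×79/73 = 151.5196 rpm, dir flips to +; running = +151.5196
Stage 5 [33T→60T]: ω = 151.5196×33/60 = 83.3358 rpm, dir flips to −; running = −83.3358

-83.3358 rpm (opposite to input, |ω| = 83.3358 rpm)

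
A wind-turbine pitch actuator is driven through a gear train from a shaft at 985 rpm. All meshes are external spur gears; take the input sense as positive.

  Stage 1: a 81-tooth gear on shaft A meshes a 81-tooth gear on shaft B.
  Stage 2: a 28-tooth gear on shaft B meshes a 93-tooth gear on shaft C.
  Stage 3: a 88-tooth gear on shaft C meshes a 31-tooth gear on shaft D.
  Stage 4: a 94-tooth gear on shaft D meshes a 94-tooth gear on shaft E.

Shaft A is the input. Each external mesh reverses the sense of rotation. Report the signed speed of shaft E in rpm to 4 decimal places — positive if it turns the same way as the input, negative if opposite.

Stage 1 [81T→81T]: ω = 985.0000×81/81 = 985.0000 rpm, dir flips to −; running = −985.0000
Stage 2 [28T→93T]: ω = 985.0000×28/93 = 296.5591 rpm, dir flips to +; running = +296.5591
Stage 3 [88T→31T]: ω = 296.5591×88/31 = 841.8453 rpm, dir flips to −; running = −841.8453
Stage 4 [94T→94T]: ω = 841.8453×94/94 = 841.8453 rpm, dir flips to +; running = +841.8453

+841.8453 rpm (same as input, |ω| = 841.8453 rpm)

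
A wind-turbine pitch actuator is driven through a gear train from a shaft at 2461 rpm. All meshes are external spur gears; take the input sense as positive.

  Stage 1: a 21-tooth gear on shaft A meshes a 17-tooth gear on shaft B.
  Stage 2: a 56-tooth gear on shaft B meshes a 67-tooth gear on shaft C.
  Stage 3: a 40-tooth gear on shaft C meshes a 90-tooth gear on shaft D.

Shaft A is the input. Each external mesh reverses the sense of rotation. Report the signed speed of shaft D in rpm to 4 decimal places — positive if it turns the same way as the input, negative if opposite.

Stage 1 [21T→17T]: ω = 2461.0000×21/17 = 3040.0588 rpm, dir flips to −; running = −3040.0588
Stage 2 [56T→67T]: ω = 3040.0588×56/67 = 2540.9447 rpm, dir flips to +; running = +2540.9447
Stage 3 [40T→90T]: ω = 2540.9447×40/90 = 1129.3088 rpm, dir flips to −; running = −1129.3088

-1129.3088 rpm (opposite to input, |ω| = 1129.3088 rpm)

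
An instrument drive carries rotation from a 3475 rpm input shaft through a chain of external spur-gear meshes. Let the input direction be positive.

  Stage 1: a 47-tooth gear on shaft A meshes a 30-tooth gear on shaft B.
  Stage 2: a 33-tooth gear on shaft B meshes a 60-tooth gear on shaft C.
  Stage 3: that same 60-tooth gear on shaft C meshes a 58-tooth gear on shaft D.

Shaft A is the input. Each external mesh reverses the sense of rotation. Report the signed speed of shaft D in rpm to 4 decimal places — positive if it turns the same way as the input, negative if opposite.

Stage 1 [47T→30T]: ω = 3475.0000×47/30 = 5444.1667 rpm, dir flips to −; running = −5444.1667
Stage 2 [33T→60T]: ω = 5444.1667×33/60 = 2994.2917 rpm, dir flips to +; running = +2994.2917
Stage 3 [60T→58T]: ω = 2994.2917×60/58 = 3097.5431 rpm, dir flips to −; running = −3097.5431

-3097.5431 rpm (opposite to input, |ω| = 3097.5431 rpm)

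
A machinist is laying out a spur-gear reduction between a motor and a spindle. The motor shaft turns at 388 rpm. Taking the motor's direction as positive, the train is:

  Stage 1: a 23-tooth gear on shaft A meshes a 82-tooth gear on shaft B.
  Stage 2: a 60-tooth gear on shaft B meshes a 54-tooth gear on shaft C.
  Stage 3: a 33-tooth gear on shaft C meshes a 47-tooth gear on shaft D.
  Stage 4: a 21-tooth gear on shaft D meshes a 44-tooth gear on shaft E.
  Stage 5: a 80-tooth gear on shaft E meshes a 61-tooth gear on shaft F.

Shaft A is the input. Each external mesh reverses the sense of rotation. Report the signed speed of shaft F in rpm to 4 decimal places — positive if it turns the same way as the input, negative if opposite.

-53.1430 rpm (opposite to input, |ω| = 53.1430 rpm)

Stage 1 [23T→82T]: ω = 388.0000×23/82 = 108.8293 rpm, dir flips to −; running = −108.8293
Stage 2 [60T→54T]: ω = 108.8293×60/54 = 120.9214 rpm, dir flips to +; running = +120.9214
Stage 3 [33T→47T]: ω = 120.9214×33/47 = 84.9023 rpm, dir flips to −; running = −84.9023
Stage 4 [21T→44T]: ω = 84.9023×21/44 = 40.5215 rpm, dir flips to +; running = +40.5215
Stage 5 [80T→61T]: ω = 40.5215×80/61 = 53.1430 rpm, dir flips to −; running = −53.1430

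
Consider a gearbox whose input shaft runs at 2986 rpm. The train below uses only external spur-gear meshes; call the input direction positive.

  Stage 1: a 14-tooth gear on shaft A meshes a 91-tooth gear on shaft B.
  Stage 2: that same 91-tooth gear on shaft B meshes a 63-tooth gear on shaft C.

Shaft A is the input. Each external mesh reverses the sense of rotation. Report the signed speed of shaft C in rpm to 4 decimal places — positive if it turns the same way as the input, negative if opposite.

+663.5556 rpm (same as input, |ω| = 663.5556 rpm)

Stage 1 [14T→91T]: ω = 2986.0000×14/91 = 459.3846 rpm, dir flips to −; running = −459.3846
Stage 2 [91T→63T]: ω = 459.3846×91/63 = 663.5556 rpm, dir flips to +; running = +663.5556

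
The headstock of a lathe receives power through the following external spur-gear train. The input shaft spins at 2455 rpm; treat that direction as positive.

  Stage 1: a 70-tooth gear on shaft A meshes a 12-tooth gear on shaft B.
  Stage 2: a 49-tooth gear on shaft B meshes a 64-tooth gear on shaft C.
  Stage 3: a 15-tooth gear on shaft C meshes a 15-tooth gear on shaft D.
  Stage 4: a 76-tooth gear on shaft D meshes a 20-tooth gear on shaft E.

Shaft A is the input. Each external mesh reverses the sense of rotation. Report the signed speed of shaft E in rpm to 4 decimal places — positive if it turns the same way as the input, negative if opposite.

Stage 1 [70T→12T]: ω = 2455.0000×70/12 = 14320.8333 rpm, dir flips to −; running = −14320.8333
Stage 2 [49T→64T]: ω = 14320.8333×49/64 = 10964.3880 rpm, dir flips to +; running = +10964.3880
Stage 3 [15T→15T]: ω = 10964.3880×15/15 = 10964.3880 rpm, dir flips to −; running = −10964.3880
Stage 4 [76T→20T]: ω = 10964.3880×76/20 = 41664.6745 rpm, dir flips to +; running = +41664.6745

+41664.6745 rpm (same as input, |ω| = 41664.6745 rpm)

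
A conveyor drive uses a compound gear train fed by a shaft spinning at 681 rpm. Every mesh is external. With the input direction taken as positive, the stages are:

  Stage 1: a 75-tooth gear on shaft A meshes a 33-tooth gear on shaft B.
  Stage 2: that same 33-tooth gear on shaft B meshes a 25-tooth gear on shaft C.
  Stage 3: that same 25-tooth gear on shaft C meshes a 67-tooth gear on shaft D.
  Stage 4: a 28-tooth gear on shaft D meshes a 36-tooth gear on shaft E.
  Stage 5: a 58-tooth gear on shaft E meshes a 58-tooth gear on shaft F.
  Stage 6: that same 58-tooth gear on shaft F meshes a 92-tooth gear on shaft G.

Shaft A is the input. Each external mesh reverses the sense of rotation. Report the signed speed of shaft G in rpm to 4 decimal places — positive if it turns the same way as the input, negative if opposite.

Stage 1 [75T→33T]: ω = 681.0000×75/33 = 1547.7273 rpm, dir flips to −; running = −1547.7273
Stage 2 [33T→25T]: ω = 1547.7273×33/25 = 2043.0000 rpm, dir flips to +; running = +2043.0000
Stage 3 [25T→67T]: ω = 2043.0000×25/67 = 762.3134 rpm, dir flips to −; running = −762.3134
Stage 4 [28T→36T]: ω = 762.3134×28/36 = 592.9104 rpm, dir flips to +; running = +592.9104
Stage 5 [58T→58T]: ω = 592.9104×58/58 = 592.9104 rpm, dir flips to −; running = −592.9104
Stage 6 [58T→92T]: ω = 592.9104×58/92 = 373.7914 rpm, dir flips to +; running = +373.7914

+373.7914 rpm (same as input, |ω| = 373.7914 rpm)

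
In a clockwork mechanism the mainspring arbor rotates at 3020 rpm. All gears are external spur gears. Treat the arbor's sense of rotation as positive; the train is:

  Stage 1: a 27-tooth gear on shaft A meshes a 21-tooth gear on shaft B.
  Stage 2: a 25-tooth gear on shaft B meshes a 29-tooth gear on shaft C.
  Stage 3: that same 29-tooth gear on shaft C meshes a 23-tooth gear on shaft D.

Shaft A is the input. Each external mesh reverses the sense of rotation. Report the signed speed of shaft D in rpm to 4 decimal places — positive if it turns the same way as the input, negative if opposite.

Stage 1 [27T→21T]: ω = 3020.0000×27/21 = 3882.8571 rpm, dir flips to −; running = −3882.8571
Stage 2 [25T→29T]: ω = 3882.8571×25/29 = 3347.2906 rpm, dir flips to +; running = +3347.2906
Stage 3 [29T→23T]: ω = 3347.2906×29/23 = 4220.4969 rpm, dir flips to −; running = −4220.4969

-4220.4969 rpm (opposite to input, |ω| = 4220.4969 rpm)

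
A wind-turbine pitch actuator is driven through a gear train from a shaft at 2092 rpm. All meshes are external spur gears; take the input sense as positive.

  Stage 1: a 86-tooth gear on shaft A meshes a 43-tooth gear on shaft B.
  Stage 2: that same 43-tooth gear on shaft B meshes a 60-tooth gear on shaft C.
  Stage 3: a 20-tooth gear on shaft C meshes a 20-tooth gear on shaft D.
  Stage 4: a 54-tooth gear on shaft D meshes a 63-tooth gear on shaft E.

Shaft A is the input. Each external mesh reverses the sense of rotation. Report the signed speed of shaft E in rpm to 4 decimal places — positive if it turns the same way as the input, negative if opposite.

Stage 1 [86T→43T]: ω = 2092.0000×86/43 = 4184.0000 rpm, dir flips to −; running = −4184.0000
Stage 2 [43T→60T]: ω = 4184.0000×43/60 = 2998.5333 rpm, dir flips to +; running = +2998.5333
Stage 3 [20T→20T]: ω = 2998.5333×20/20 = 2998.5333 rpm, dir flips to −; running = −2998.5333
Stage 4 [54T→63T]: ω = 2998.5333×54/63 = 2570.1714 rpm, dir flips to +; running = +2570.1714

+2570.1714 rpm (same as input, |ω| = 2570.1714 rpm)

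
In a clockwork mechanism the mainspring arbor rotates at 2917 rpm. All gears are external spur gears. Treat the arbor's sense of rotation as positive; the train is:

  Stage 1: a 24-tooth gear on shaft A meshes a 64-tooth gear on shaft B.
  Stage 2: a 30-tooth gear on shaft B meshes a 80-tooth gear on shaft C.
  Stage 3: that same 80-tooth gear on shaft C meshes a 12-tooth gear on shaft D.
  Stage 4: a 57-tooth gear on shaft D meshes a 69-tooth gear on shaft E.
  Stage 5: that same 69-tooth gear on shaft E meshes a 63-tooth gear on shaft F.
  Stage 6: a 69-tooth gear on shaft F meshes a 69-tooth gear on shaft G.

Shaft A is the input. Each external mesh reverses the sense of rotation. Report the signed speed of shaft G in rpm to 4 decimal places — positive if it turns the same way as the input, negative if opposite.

Stage 1 [24T→64T]: ω = 2917.0000×24/64 = 1093.8750 rpm, dir flips to −; running = −1093.8750
Stage 2 [30T→80T]: ω = 1093.8750×30/80 = 410.2031 rpm, dir flips to +; running = +410.2031
Stage 3 [80T→12T]: ω = 410.2031×80/12 = 2734.6875 rpm, dir flips to −; running = −2734.6875
Stage 4 [57T→69T]: ω = 2734.6875×57/69 = 2259.0897 rpm, dir flips to +; running = +2259.0897
Stage 5 [69T→63T]: ω = 2259.0897×69/63 = 2474.2411 rpm, dir flips to −; running = −2474.2411
Stage 6 [69T→69T]: ω = 2474.2411×69/69 = 2474.2411 rpm, dir flips to +; running = +2474.2411

+2474.2411 rpm (same as input, |ω| = 2474.2411 rpm)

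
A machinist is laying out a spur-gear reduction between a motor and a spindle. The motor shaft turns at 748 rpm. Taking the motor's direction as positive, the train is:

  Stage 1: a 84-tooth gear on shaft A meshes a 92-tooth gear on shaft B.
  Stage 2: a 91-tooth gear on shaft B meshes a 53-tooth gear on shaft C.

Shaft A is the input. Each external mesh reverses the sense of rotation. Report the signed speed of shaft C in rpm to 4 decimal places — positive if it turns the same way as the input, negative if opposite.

Stage 1 [84T→92T]: ω = 748.0000×84/92 = 682.9565 rpm, dir flips to −; running = −682.9565
Stage 2 [91T→53T]: ω = 682.9565×91/53 = 1172.6235 rpm, dir flips to +; running = +1172.6235

+1172.6235 rpm (same as input, |ω| = 1172.6235 rpm)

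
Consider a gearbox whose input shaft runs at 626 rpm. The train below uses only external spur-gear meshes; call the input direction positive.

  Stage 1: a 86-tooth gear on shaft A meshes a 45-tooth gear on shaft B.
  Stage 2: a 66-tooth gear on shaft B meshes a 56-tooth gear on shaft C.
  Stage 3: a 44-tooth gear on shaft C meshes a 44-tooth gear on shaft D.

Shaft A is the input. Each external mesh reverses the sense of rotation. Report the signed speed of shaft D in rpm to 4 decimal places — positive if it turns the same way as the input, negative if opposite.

-1409.9905 rpm (opposite to input, |ω| = 1409.9905 rpm)

Stage 1 [86T→45T]: ω = 626.0000×86/45 = 1196.3556 rpm, dir flips to −; running = −1196.3556
Stage 2 [66T→56T]: ω = 1196.3556×66/56 = 1409.9905 rpm, dir flips to +; running = +1409.9905
Stage 3 [44T→44T]: ω = 1409.9905×44/44 = 1409.9905 rpm, dir flips to −; running = −1409.9905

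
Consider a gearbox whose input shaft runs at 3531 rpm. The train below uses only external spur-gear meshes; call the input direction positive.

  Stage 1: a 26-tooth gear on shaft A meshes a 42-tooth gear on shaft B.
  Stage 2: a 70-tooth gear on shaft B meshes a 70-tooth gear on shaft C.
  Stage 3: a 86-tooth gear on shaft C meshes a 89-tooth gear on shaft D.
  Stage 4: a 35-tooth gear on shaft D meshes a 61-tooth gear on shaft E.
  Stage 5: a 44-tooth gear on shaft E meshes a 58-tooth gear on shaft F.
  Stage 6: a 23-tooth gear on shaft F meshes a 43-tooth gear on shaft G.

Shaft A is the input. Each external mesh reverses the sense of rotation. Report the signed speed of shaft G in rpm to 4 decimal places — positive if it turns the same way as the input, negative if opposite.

+491.7592 rpm (same as input, |ω| = 491.7592 rpm)

Stage 1 [26T→42T]: ω = 3531.0000×26/42 = 2185.8571 rpm, dir flips to −; running = −2185.8571
Stage 2 [70T→70T]: ω = 2185.8571×70/70 = 2185.8571 rpm, dir flips to +; running = +2185.8571
Stage 3 [86T→89T]: ω = 2185.8571×86/89 = 2112.1766 rpm, dir flips to −; running = −2112.1766
Stage 4 [35T→61T]: ω = 2112.1766×35/61 = 1211.9046 rpm, dir flips to +; running = +1211.9046
Stage 5 [44T→58T]: ω = 1211.9046×44/58 = 919.3759 rpm, dir flips to −; running = −919.3759
Stage 6 [23T→43T]: ω = 919.3759×23/43 = 491.7592 rpm, dir flips to +; running = +491.7592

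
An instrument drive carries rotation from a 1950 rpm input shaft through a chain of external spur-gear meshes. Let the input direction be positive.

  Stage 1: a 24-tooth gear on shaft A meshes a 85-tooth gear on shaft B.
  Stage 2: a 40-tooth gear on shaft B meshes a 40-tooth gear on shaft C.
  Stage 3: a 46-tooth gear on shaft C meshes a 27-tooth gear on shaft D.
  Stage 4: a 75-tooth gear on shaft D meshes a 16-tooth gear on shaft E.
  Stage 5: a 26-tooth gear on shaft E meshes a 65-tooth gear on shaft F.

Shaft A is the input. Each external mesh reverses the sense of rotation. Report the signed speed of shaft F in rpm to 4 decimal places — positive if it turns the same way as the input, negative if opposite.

-1758.8235 rpm (opposite to input, |ω| = 1758.8235 rpm)

Stage 1 [24T→85T]: ω = 1950.0000×24/85 = 550.5882 rpm, dir flips to −; running = −550.5882
Stage 2 [40T→40T]: ω = 550.5882×40/40 = 550.5882 rpm, dir flips to +; running = +550.5882
Stage 3 [46T→27T]: ω = 550.5882×46/27 = 938.0392 rpm, dir flips to −; running = −938.0392
Stage 4 [75T→16T]: ω = 938.0392×75/16 = 4397.0588 rpm, dir flips to +; running = +4397.0588
Stage 5 [26T→65T]: ω = 4397.0588×26/65 = 1758.8235 rpm, dir flips to −; running = −1758.8235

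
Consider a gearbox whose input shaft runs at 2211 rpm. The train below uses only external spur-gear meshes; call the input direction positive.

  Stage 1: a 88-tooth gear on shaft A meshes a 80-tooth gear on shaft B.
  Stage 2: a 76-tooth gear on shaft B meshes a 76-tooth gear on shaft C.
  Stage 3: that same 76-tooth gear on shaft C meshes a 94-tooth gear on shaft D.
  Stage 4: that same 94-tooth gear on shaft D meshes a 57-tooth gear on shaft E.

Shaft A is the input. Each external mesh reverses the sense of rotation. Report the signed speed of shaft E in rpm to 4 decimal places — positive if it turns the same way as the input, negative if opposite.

Stage 1 [88T→80T]: ω = 2211.0000×88/80 = 2432.1000 rpm, dir flips to −; running = −2432.1000
Stage 2 [76T→76T]: ω = 2432.1000×76/76 = 2432.1000 rpm, dir flips to +; running = +2432.1000
Stage 3 [76T→94T]: ω = 2432.1000×76/94 = 1966.3787 rpm, dir flips to −; running = −1966.3787
Stage 4 [94T→57T]: ω = 1966.3787×94/57 = 3242.8000 rpm, dir flips to +; running = +3242.8000

+3242.8000 rpm (same as input, |ω| = 3242.8000 rpm)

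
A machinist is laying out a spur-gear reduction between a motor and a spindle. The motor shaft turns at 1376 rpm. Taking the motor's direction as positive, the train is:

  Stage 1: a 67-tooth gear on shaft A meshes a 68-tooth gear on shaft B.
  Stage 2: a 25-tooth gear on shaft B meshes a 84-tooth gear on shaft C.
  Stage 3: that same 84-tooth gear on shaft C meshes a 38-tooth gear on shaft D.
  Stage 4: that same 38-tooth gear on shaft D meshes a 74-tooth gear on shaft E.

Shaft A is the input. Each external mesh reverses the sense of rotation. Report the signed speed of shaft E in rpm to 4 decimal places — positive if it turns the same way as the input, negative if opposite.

Stage 1 [67T→68T]: ω = 1376.0000×67/68 = 1355.7647 rpm, dir flips to −; running = −1355.7647
Stage 2 [25T→84T]: ω = 1355.7647×25/84 = 403.5014 rpm, dir flips to +; running = +403.5014
Stage 3 [84T→38T]: ω = 403.5014×84/38 = 891.9505 rpm, dir flips to −; running = −891.9505
Stage 4 [38T→74T]: ω = 891.9505×38/74 = 458.0286 rpm, dir flips to +; running = +458.0286

+458.0286 rpm (same as input, |ω| = 458.0286 rpm)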